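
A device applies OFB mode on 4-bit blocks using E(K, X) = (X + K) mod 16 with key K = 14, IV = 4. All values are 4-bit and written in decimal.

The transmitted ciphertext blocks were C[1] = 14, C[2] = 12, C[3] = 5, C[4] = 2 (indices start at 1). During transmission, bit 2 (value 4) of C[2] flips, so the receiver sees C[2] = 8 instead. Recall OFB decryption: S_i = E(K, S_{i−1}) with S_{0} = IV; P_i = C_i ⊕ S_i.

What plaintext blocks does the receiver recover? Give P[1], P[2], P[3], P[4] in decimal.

Only C[2] changed, to 8. In OFB, a change in C_i flips the same bit in P_i only; the keystream is unaffected. Decrypting the received ciphertext:
P[1]: S = E(K, 4) = 2; 14 ⊕ 2 = 12.
P[2]: S = E(K, 2) = 0; 8 ⊕ 0 = 8.
P[3]: S = E(K, 0) = 14; 5 ⊕ 14 = 11.
P[4]: S = E(K, 14) = 12; 2 ⊕ 12 = 14.
Blocks that differ from the original plaintext: P[2].

P[1] = 12, P[2] = 8, P[3] = 11, P[4] = 14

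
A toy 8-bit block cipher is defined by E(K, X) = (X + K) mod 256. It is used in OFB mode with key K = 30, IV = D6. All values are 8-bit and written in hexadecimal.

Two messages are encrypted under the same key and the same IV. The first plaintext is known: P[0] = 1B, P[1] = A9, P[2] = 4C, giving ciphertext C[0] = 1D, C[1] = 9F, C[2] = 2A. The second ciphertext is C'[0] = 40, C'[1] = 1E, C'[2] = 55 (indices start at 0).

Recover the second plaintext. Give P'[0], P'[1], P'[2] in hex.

In OFB with a reused IV, both messages share the same keystream S_i, so C_i ⊕ C'_i = P_i ⊕ P'_i and thus P'_i = P_i ⊕ C_i ⊕ C'_i.
P'[0]: 1B ⊕ 1D ⊕ 40 = 46.
P'[1]: A9 ⊕ 9F ⊕ 1E = 28.
P'[2]: 4C ⊕ 2A ⊕ 55 = 33.

P'[0] = 46, P'[1] = 28, P'[2] = 33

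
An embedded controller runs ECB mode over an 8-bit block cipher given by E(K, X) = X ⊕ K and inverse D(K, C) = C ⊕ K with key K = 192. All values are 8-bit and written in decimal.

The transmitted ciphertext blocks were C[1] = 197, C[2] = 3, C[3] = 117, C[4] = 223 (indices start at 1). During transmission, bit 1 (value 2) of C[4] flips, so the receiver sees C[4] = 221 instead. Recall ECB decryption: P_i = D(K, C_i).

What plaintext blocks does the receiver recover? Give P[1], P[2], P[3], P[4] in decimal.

Only C[4] changed, to 221. In ECB, a change in C_i affects only P_i. Decrypting the received ciphertext:
P[1]: D(K, 197) = 5.
P[2]: D(K, 3) = 195.
P[3]: D(K, 117) = 181.
P[4]: D(K, 221) = 29.
Blocks that differ from the original plaintext: P[4].

P[1] = 5, P[2] = 195, P[3] = 181, P[4] = 29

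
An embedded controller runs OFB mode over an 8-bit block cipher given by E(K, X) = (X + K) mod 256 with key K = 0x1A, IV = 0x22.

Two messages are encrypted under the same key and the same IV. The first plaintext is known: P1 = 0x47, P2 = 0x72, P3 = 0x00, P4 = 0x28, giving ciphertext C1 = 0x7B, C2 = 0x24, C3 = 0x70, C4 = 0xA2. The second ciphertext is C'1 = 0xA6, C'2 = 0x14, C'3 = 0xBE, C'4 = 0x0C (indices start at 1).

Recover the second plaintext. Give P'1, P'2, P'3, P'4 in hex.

P'1 = 0x9A, P'2 = 0x42, P'3 = 0xCE, P'4 = 0x86

In OFB with a reused IV, both messages share the same keystream S_i, so C_i ⊕ C'_i = P_i ⊕ P'_i and thus P'_i = P_i ⊕ C_i ⊕ C'_i.
P'1: 0x47 ⊕ 0x7B ⊕ 0xA6 = 0x9A.
P'2: 0x72 ⊕ 0x24 ⊕ 0x14 = 0x42.
P'3: 0x00 ⊕ 0x70 ⊕ 0xBE = 0xCE.
P'4: 0x28 ⊕ 0xA2 ⊕ 0x0C = 0x86.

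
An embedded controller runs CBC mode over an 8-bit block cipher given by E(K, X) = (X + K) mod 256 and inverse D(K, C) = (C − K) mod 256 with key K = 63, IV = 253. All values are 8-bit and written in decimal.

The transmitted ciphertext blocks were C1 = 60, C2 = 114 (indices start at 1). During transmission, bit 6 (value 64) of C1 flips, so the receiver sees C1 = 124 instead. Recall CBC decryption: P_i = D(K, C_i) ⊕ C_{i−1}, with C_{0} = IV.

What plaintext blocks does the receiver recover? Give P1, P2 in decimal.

Only C1 changed, to 124. In CBC, a change in C_i garbles P_i and flips the same bit in P_{i+1}. Decrypting the received ciphertext:
P1: D(K, 124) = 61; 61 ⊕ 253 = 192.
P2: D(K, 114) = 51; 51 ⊕ 124 = 79.
Blocks that differ from the original plaintext: P1, P2.

P1 = 192, P2 = 79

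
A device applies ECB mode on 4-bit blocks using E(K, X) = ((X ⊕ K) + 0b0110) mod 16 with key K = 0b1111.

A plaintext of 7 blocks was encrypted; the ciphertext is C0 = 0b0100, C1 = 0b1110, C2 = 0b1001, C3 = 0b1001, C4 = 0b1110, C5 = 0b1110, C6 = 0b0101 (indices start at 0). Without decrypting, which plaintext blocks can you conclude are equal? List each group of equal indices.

P1 = P4 = P5; P2 = P3

ECB encrypts each block independently with the same key, so equal ciphertext blocks imply equal plaintext blocks.
C1 = C4 = C5 = 0b1110, so P1 = P4 = P5.
C2 = C3 = 0b1001, so P2 = P3.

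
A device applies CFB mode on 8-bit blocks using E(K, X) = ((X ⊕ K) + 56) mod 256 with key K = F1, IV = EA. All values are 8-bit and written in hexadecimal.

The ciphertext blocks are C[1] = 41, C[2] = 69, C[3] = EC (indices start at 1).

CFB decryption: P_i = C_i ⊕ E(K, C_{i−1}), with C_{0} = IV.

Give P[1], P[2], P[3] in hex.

P[1] = 30, P[2] = 6F, P[3] = 02

P[1]: E(K, EA) = 71; 41 ⊕ 71 = 30.
P[2]: E(K, 41) = 06; 69 ⊕ 06 = 6F.
P[3]: E(K, 69) = EE; EC ⊕ EE = 02.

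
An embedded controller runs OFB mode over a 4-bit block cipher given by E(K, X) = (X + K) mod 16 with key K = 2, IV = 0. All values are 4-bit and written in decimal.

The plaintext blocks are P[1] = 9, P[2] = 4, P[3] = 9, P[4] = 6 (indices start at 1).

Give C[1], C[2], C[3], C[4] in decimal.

OFB encryption: S_i = E(K, S_{i−1}) with S_{0} = IV; C_i = P_i ⊕ S_i.
C[1]: S = E(K, 0) = 2; 9 ⊕ 2 = 11.
C[2]: S = E(K, 2) = 4; 4 ⊕ 4 = 0.
C[3]: S = E(K, 4) = 6; 9 ⊕ 6 = 15.
C[4]: S = E(K, 6) = 8; 6 ⊕ 8 = 14.

C[1] = 11, C[2] = 0, C[3] = 15, C[4] = 14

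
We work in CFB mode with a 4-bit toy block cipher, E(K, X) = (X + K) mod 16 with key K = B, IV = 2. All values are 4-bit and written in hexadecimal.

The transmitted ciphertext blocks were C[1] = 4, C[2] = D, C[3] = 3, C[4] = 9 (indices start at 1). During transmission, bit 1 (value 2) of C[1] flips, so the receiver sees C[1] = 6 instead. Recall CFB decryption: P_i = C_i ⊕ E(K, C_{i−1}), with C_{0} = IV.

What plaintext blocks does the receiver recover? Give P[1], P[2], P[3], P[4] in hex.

P[1] = B, P[2] = C, P[3] = B, P[4] = 7

Only C[1] changed, to 6. In CFB, a change in C_i flips the same bit in P_i and garbles P_{i+1}. Decrypting the received ciphertext:
P[1]: E(K, 2) = D; 6 ⊕ D = B.
P[2]: E(K, 6) = 1; D ⊕ 1 = C.
P[3]: E(K, D) = 8; 3 ⊕ 8 = B.
P[4]: E(K, 3) = E; 9 ⊕ E = 7.
Blocks that differ from the original plaintext: P[1], P[2].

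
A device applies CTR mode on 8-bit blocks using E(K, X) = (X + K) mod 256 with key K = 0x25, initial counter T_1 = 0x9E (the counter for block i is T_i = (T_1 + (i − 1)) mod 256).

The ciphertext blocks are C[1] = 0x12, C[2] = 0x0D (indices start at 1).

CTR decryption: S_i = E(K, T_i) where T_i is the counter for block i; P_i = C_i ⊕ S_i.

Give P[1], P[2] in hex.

P[1]: T = 0x9E, S = E(K, T) = 0xC3; 0x12 ⊕ 0xC3 = 0xD1.
P[2]: T = 0x9F, S = E(K, T) = 0xC4; 0x0D ⊕ 0xC4 = 0xC9.

P[1] = 0xD1, P[2] = 0xC9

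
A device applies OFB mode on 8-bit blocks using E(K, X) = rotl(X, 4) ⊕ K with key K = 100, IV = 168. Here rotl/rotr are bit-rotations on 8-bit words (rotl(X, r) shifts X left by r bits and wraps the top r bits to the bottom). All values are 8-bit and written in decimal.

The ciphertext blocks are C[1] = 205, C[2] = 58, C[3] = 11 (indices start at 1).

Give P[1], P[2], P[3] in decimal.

OFB decryption: S_i = E(K, S_{i−1}) with S_{0} = IV; P_i = C_i ⊕ S_i.
P[1]: S = E(K, 168) = 238; 205 ⊕ 238 = 35.
P[2]: S = E(K, 238) = 138; 58 ⊕ 138 = 176.
P[3]: S = E(K, 138) = 204; 11 ⊕ 204 = 199.

P[1] = 35, P[2] = 176, P[3] = 199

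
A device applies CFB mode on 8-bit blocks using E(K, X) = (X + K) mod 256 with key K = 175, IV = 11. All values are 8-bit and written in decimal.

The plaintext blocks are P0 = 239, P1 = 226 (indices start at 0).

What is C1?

CFB encryption: C_i = P_i ⊕ E(K, C_{i−1}), with C_{−1} = IV.
C0: E(K, 11) = 186; 239 ⊕ 186 = 85.
C1: E(K, 85) = 4; 226 ⊕ 4 = 230.

C1 = 230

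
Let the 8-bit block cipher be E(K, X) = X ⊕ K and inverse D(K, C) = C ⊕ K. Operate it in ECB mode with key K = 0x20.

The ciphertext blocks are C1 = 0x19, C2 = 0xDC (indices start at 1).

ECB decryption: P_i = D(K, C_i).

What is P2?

P2 = 0xFC

P2: D(K, 0xDC) = 0xFC.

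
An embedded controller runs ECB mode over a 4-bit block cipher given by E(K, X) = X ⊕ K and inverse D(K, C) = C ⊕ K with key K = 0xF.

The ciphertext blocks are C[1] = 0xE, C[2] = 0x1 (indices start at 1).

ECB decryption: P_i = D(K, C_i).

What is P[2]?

P[2] = 0xE

P[2]: D(K, 0x1) = 0xE.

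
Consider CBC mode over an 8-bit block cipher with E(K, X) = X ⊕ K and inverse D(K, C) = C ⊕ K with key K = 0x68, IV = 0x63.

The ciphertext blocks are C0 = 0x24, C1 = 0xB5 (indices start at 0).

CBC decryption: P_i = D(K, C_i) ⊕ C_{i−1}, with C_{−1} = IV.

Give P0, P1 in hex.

P0: D(K, 0x24) = 0x4C; 0x4C ⊕ 0x63 = 0x2F.
P1: D(K, 0xB5) = 0xDD; 0xDD ⊕ 0x24 = 0xF9.

P0 = 0x2F, P1 = 0xF9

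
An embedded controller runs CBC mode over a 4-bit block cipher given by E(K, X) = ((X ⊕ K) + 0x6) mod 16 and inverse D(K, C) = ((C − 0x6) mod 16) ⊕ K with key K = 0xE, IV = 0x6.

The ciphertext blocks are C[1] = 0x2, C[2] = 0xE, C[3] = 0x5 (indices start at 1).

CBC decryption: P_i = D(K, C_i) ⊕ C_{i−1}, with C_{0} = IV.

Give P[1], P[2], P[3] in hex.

P[1]: D(K, 0x2) = 0x2; 0x2 ⊕ 0x6 = 0x4.
P[2]: D(K, 0xE) = 0x6; 0x6 ⊕ 0x2 = 0x4.
P[3]: D(K, 0x5) = 0x1; 0x1 ⊕ 0xE = 0xF.

P[1] = 0x4, P[2] = 0x4, P[3] = 0xF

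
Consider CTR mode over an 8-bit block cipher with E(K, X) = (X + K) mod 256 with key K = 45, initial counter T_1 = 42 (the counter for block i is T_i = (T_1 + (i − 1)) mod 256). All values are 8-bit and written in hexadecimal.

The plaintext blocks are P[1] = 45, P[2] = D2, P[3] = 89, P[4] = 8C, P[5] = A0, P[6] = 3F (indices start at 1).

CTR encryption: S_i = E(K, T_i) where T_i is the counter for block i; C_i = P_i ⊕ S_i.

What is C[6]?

C[1]: T = 42, S = E(K, T) = 87; 45 ⊕ 87 = C2.
C[2]: T = 43, S = E(K, T) = 88; D2 ⊕ 88 = 5A.
C[3]: T = 44, S = E(K, T) = 89; 89 ⊕ 89 = 00.
C[4]: T = 45, S = E(K, T) = 8A; 8C ⊕ 8A = 06.
C[5]: T = 46, S = E(K, T) = 8B; A0 ⊕ 8B = 2B.
C[6]: T = 47, S = E(K, T) = 8C; 3F ⊕ 8C = B3.

C[6] = B3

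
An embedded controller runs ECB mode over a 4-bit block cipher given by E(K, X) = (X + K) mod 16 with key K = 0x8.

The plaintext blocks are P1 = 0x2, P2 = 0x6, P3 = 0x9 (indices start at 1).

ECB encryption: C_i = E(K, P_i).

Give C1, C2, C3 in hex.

C1: E(K, 0x2) = 0xA.
C2: E(K, 0x6) = 0xE.
C3: E(K, 0x9) = 0x1.

C1 = 0xA, C2 = 0xE, C3 = 0x1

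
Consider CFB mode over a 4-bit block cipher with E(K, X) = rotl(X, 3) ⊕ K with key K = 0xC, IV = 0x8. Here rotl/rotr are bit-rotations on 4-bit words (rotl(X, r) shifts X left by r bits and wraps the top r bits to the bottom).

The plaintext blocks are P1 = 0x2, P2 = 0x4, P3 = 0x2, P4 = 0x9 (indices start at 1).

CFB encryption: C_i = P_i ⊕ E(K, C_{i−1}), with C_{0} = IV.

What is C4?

C4 = 0x5

C1: E(K, 0x8) = 0x8; 0x2 ⊕ 0x8 = 0xA.
C2: E(K, 0xA) = 0x9; 0x4 ⊕ 0x9 = 0xD.
C3: E(K, 0xD) = 0x2; 0x2 ⊕ 0x2 = 0x0.
C4: E(K, 0x0) = 0xC; 0x9 ⊕ 0xC = 0x5.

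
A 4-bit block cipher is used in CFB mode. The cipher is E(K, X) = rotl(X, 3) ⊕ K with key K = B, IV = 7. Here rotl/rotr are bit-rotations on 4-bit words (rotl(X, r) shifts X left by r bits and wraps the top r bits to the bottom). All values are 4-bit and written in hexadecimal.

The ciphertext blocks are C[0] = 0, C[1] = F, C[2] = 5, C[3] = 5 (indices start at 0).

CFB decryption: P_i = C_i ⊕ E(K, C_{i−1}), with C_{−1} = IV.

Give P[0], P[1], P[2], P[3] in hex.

P[0]: E(K, 7) = 0; 0 ⊕ 0 = 0.
P[1]: E(K, 0) = B; F ⊕ B = 4.
P[2]: E(K, F) = 4; 5 ⊕ 4 = 1.
P[3]: E(K, 5) = 1; 5 ⊕ 1 = 4.

P[0] = 0, P[1] = 4, P[2] = 1, P[3] = 4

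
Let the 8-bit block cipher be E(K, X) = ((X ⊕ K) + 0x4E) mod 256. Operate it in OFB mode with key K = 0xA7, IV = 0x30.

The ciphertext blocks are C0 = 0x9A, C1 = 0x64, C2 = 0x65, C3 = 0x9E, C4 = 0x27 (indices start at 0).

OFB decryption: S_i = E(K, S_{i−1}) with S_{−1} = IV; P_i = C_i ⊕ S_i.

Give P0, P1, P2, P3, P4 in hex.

P0: S = E(K, 0x30) = 0xE5; 0x9A ⊕ 0xE5 = 0x7F.
P1: S = E(K, 0xE5) = 0x90; 0x64 ⊕ 0x90 = 0xF4.
P2: S = E(K, 0x90) = 0x85; 0x65 ⊕ 0x85 = 0xE0.
P3: S = E(K, 0x85) = 0x70; 0x9E ⊕ 0x70 = 0xEE.
P4: S = E(K, 0x70) = 0x25; 0x27 ⊕ 0x25 = 0x02.

P0 = 0x7F, P1 = 0xF4, P2 = 0xE0, P3 = 0xEE, P4 = 0x02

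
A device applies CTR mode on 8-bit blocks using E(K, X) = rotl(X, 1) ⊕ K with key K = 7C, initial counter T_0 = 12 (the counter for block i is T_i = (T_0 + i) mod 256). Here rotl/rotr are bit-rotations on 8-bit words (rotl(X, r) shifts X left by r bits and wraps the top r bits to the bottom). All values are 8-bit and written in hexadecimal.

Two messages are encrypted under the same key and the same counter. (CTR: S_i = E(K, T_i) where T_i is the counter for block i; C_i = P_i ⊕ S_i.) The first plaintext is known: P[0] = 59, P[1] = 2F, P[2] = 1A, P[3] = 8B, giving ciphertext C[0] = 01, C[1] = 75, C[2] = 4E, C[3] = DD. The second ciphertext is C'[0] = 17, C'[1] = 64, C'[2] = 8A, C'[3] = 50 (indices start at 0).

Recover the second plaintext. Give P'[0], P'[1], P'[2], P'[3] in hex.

In CTR with a reused counter, both messages share the same keystream S_i, so C_i ⊕ C'_i = P_i ⊕ P'_i and thus P'_i = P_i ⊕ C_i ⊕ C'_i.
P'[0]: 59 ⊕ 01 ⊕ 17 = 4F.
P'[1]: 2F ⊕ 75 ⊕ 64 = 3E.
P'[2]: 1A ⊕ 4E ⊕ 8A = DE.
P'[3]: 8B ⊕ DD ⊕ 50 = 06.

P'[0] = 4F, P'[1] = 3E, P'[2] = DE, P'[3] = 06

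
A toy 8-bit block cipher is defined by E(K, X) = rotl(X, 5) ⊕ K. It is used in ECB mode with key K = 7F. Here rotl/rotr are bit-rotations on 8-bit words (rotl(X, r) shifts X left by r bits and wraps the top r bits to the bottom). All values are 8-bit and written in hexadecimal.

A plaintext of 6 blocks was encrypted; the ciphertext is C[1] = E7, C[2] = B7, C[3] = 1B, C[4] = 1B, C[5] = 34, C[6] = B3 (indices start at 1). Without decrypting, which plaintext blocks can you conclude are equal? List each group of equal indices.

ECB encrypts each block independently with the same key, so equal ciphertext blocks imply equal plaintext blocks.
C[3] = C[4] = 1B, so P[3] = P[4].

P[3] = P[4]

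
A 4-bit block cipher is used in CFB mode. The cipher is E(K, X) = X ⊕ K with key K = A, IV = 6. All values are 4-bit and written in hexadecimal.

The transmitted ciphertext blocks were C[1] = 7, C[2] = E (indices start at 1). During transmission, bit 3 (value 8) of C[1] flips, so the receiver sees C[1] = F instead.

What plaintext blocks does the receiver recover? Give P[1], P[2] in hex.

P[1] = 3, P[2] = B

CFB decryption: P_i = C_i ⊕ E(K, C_{i−1}), with C_{0} = IV.
Only C[1] changed, to F. In CFB, a change in C_i flips the same bit in P_i and garbles P_{i+1}. Decrypting the received ciphertext:
P[1]: E(K, 6) = C; F ⊕ C = 3.
P[2]: E(K, F) = 5; E ⊕ 5 = B.
Blocks that differ from the original plaintext: P[1], P[2].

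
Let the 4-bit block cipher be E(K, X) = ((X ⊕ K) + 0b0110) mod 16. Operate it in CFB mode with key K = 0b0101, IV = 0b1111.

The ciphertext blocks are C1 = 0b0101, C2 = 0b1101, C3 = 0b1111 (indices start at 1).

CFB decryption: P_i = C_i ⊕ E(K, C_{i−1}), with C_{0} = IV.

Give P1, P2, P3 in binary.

P1: E(K, 0b1111) = 0b0000; 0b0101 ⊕ 0b0000 = 0b0101.
P2: E(K, 0b0101) = 0b0110; 0b1101 ⊕ 0b0110 = 0b1011.
P3: E(K, 0b1101) = 0b1110; 0b1111 ⊕ 0b1110 = 0b0001.

P1 = 0b0101, P2 = 0b1011, P3 = 0b0001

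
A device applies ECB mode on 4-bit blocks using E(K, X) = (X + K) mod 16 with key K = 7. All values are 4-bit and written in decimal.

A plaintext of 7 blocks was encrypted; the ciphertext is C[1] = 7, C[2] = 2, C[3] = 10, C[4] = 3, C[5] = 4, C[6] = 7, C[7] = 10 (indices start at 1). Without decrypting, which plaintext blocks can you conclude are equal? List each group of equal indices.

ECB encrypts each block independently with the same key, so equal ciphertext blocks imply equal plaintext blocks.
C[1] = C[6] = 7, so P[1] = P[6].
C[3] = C[7] = 10, so P[3] = P[7].

P[1] = P[6]; P[3] = P[7]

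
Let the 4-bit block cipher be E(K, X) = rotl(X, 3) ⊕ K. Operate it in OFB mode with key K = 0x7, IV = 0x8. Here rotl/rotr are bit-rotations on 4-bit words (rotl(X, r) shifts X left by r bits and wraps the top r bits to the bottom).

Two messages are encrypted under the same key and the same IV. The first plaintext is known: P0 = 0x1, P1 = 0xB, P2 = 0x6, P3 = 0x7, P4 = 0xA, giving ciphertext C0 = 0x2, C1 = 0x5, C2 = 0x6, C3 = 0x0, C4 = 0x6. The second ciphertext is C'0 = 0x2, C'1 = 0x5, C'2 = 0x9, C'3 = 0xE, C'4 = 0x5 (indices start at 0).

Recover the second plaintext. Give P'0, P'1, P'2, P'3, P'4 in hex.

In OFB with a reused IV, both messages share the same keystream S_i, so C_i ⊕ C'_i = P_i ⊕ P'_i and thus P'_i = P_i ⊕ C_i ⊕ C'_i.
P'0: 0x1 ⊕ 0x2 ⊕ 0x2 = 0x1.
P'1: 0xB ⊕ 0x5 ⊕ 0x5 = 0xB.
P'2: 0x6 ⊕ 0x6 ⊕ 0x9 = 0x9.
P'3: 0x7 ⊕ 0x0 ⊕ 0xE = 0x9.
P'4: 0xA ⊕ 0x6 ⊕ 0x5 = 0x9.

P'0 = 0x1, P'1 = 0xB, P'2 = 0x9, P'3 = 0x9, P'4 = 0x9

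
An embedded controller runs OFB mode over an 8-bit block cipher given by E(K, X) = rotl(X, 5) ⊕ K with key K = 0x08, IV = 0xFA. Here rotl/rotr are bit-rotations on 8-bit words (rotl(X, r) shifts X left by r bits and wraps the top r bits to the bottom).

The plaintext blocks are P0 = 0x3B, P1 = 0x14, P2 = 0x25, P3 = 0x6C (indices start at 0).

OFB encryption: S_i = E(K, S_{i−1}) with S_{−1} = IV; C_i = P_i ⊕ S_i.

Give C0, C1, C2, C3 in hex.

C0: S = E(K, 0xFA) = 0x57; 0x3B ⊕ 0x57 = 0x6C.
C1: S = E(K, 0x57) = 0xE2; 0x14 ⊕ 0xE2 = 0xF6.
C2: S = E(K, 0xE2) = 0x54; 0x25 ⊕ 0x54 = 0x71.
C3: S = E(K, 0x54) = 0x82; 0x6C ⊕ 0x82 = 0xEE.

C0 = 0x6C, C1 = 0xF6, C2 = 0x71, C3 = 0xEE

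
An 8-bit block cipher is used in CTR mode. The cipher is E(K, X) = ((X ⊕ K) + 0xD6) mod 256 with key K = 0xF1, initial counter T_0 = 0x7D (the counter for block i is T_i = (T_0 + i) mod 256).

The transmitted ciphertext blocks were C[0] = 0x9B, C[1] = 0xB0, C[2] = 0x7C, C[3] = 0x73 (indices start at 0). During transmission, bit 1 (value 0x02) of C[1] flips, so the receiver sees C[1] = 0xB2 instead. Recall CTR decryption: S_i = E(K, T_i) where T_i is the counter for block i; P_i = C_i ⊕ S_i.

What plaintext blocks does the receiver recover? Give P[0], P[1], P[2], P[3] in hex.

Only C[1] changed, to 0xB2. In CTR, a change in C_i flips the same bit in P_i only; the keystream is unaffected. Decrypting the received ciphertext:
P[0]: T = 0x7D, S = E(K, T) = 0x62; 0x9B ⊕ 0x62 = 0xF9.
P[1]: T = 0x7E, S = E(K, T) = 0x65; 0xB2 ⊕ 0x65 = 0xD7.
P[2]: T = 0x7F, S = E(K, T) = 0x64; 0x7C ⊕ 0x64 = 0x18.
P[3]: T = 0x80, S = E(K, T) = 0x47; 0x73 ⊕ 0x47 = 0x34.
Blocks that differ from the original plaintext: P[1].

P[0] = 0xF9, P[1] = 0xD7, P[2] = 0x18, P[3] = 0x34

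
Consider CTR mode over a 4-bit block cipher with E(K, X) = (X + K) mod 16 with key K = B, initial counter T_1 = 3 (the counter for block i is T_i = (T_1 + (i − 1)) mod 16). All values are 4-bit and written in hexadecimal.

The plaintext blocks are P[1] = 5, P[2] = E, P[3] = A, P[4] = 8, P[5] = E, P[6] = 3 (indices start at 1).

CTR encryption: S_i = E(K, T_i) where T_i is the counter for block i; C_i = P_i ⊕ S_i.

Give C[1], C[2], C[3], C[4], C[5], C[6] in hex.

C[1] = B, C[2] = 1, C[3] = A, C[4] = 9, C[5] = C, C[6] = 0

C[1]: T = 3, S = E(K, T) = E; 5 ⊕ E = B.
C[2]: T = 4, S = E(K, T) = F; E ⊕ F = 1.
C[3]: T = 5, S = E(K, T) = 0; A ⊕ 0 = A.
C[4]: T = 6, S = E(K, T) = 1; 8 ⊕ 1 = 9.
C[5]: T = 7, S = E(K, T) = 2; E ⊕ 2 = C.
C[6]: T = 8, S = E(K, T) = 3; 3 ⊕ 3 = 0.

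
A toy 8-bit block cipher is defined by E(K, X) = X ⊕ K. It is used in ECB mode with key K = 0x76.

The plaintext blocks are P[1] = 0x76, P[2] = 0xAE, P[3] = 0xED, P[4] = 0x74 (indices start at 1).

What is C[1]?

C[1] = 0x00

ECB encryption: C_i = E(K, P_i).
C[1]: E(K, 0x76) = 0x00.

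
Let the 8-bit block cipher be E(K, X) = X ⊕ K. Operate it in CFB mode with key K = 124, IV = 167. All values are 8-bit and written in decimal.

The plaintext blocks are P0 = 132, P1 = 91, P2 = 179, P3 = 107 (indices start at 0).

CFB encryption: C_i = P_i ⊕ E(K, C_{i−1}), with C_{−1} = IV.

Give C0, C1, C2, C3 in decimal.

C0 = 95, C1 = 120, C2 = 183, C3 = 160

C0: E(K, 167) = 219; 132 ⊕ 219 = 95.
C1: E(K, 95) = 35; 91 ⊕ 35 = 120.
C2: E(K, 120) = 4; 179 ⊕ 4 = 183.
C3: E(K, 183) = 203; 107 ⊕ 203 = 160.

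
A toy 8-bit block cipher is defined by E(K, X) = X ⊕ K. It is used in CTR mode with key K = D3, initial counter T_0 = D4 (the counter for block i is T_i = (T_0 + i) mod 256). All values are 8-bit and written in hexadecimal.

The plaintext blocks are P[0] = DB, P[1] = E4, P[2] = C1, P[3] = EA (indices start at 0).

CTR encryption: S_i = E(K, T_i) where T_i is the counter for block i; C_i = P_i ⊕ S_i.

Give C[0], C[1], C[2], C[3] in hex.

C[0] = DC, C[1] = E2, C[2] = C4, C[3] = EE

C[0]: T = D4, S = E(K, T) = 07; DB ⊕ 07 = DC.
C[1]: T = D5, S = E(K, T) = 06; E4 ⊕ 06 = E2.
C[2]: T = D6, S = E(K, T) = 05; C1 ⊕ 05 = C4.
C[3]: T = D7, S = E(K, T) = 04; EA ⊕ 04 = EE.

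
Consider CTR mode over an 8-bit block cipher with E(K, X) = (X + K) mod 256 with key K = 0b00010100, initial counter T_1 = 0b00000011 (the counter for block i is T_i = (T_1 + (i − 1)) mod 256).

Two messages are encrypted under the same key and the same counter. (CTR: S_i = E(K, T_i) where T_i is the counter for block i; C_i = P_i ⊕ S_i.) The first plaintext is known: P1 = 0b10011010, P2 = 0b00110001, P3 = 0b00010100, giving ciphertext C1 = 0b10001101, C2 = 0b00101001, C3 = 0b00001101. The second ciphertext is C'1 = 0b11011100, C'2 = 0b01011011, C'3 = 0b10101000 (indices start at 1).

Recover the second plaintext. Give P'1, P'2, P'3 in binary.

P'1 = 0b11001011, P'2 = 0b01000011, P'3 = 0b10110001

In CTR with a reused counter, both messages share the same keystream S_i, so C_i ⊕ C'_i = P_i ⊕ P'_i and thus P'_i = P_i ⊕ C_i ⊕ C'_i.
P'1: 0b10011010 ⊕ 0b10001101 ⊕ 0b11011100 = 0b11001011.
P'2: 0b00110001 ⊕ 0b00101001 ⊕ 0b01011011 = 0b01000011.
P'3: 0b00010100 ⊕ 0b00001101 ⊕ 0b10101000 = 0b10110001.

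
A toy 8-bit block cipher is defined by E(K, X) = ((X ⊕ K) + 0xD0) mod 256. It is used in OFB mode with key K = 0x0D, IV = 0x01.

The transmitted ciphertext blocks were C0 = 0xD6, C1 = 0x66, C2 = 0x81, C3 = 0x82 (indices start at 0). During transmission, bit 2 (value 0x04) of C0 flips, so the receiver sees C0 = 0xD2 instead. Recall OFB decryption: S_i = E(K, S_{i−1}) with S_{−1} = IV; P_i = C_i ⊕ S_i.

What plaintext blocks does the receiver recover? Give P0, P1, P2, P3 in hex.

Only C0 changed, to 0xD2. In OFB, a change in C_i flips the same bit in P_i only; the keystream is unaffected. Decrypting the received ciphertext:
P0: S = E(K, 0x01) = 0xDC; 0xD2 ⊕ 0xDC = 0x0E.
P1: S = E(K, 0xDC) = 0xA1; 0x66 ⊕ 0xA1 = 0xC7.
P2: S = E(K, 0xA1) = 0x7C; 0x81 ⊕ 0x7C = 0xFD.
P3: S = E(K, 0x7C) = 0x41; 0x82 ⊕ 0x41 = 0xC3.
Blocks that differ from the original plaintext: P0.

P0 = 0x0E, P1 = 0xC7, P2 = 0xFD, P3 = 0xC3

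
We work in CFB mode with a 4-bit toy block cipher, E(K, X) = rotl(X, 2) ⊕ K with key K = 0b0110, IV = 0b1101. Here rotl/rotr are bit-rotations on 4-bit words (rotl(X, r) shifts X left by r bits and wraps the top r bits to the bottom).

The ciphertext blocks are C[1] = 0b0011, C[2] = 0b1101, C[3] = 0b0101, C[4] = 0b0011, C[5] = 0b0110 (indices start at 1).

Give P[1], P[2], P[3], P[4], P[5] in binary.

P[1] = 0b0010, P[2] = 0b0111, P[3] = 0b0100, P[4] = 0b0000, P[5] = 0b1100

CFB decryption: P_i = C_i ⊕ E(K, C_{i−1}), with C_{0} = IV.
P[1]: E(K, 0b1101) = 0b0001; 0b0011 ⊕ 0b0001 = 0b0010.
P[2]: E(K, 0b0011) = 0b1010; 0b1101 ⊕ 0b1010 = 0b0111.
P[3]: E(K, 0b1101) = 0b0001; 0b0101 ⊕ 0b0001 = 0b0100.
P[4]: E(K, 0b0101) = 0b0011; 0b0011 ⊕ 0b0011 = 0b0000.
P[5]: E(K, 0b0011) = 0b1010; 0b0110 ⊕ 0b1010 = 0b1100.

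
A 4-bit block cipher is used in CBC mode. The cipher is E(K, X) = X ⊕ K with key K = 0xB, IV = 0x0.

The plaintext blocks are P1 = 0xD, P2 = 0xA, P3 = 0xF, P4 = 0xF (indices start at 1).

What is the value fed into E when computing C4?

0xC

CBC encryption: C_i = E(K, P_i ⊕ C_{i−1}), with C_{0} = IV.
C1: P1 ⊕ 0x0 = 0xD; E(K, 0xD) = 0x6.
C2: P2 ⊕ 0x6 = 0xC; E(K, 0xC) = 0x7.
C3: P3 ⊕ 0x7 = 0x8; E(K, 0x8) = 0x3.
C4: P4 ⊕ 0x3 = 0xC; E(K, 0xC) = 0x7.
So the input to E for block 4 is 0xC.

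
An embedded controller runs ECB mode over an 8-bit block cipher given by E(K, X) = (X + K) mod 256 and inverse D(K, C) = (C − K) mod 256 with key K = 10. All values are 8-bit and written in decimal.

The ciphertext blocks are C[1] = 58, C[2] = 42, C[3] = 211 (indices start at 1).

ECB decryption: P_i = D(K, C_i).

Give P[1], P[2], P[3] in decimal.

P[1]: D(K, 58) = 48.
P[2]: D(K, 42) = 32.
P[3]: D(K, 211) = 201.

P[1] = 48, P[2] = 32, P[3] = 201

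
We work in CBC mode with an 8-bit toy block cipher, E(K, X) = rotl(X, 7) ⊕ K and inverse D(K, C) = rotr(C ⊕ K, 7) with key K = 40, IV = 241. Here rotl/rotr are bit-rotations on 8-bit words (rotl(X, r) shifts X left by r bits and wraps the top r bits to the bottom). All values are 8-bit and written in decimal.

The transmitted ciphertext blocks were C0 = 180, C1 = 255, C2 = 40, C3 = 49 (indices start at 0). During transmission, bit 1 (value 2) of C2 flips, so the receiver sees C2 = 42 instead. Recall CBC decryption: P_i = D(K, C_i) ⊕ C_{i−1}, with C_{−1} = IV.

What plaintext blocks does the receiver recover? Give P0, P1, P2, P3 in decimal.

P0 = 200, P1 = 27, P2 = 251, P3 = 24

Only C2 changed, to 42. In CBC, a change in C_i garbles P_i and flips the same bit in P_{i+1}. Decrypting the received ciphertext:
P0: D(K, 180) = 57; 57 ⊕ 241 = 200.
P1: D(K, 255) = 175; 175 ⊕ 180 = 27.
P2: D(K, 42) = 4; 4 ⊕ 255 = 251.
P3: D(K, 49) = 50; 50 ⊕ 42 = 24.
Blocks that differ from the original plaintext: P2, P3.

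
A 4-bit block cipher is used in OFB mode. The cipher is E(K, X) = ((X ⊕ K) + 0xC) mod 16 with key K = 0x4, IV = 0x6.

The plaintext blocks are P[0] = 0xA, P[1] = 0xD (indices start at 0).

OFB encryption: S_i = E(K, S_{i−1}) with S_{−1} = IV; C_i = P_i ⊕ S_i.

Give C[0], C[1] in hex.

C[0] = 0x4, C[1] = 0xB

C[0]: S = E(K, 0x6) = 0xE; 0xA ⊕ 0xE = 0x4.
C[1]: S = E(K, 0xE) = 0x6; 0xD ⊕ 0x6 = 0xB.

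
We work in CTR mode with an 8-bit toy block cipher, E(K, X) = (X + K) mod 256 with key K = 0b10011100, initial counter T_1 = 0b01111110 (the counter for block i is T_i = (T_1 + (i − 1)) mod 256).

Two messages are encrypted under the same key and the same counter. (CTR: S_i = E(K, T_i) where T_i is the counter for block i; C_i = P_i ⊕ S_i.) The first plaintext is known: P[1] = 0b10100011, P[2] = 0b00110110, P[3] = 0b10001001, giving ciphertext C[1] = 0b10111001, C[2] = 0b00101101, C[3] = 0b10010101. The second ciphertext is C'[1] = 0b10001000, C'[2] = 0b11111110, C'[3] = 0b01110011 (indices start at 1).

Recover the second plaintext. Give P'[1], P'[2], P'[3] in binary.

In CTR with a reused counter, both messages share the same keystream S_i, so C_i ⊕ C'_i = P_i ⊕ P'_i and thus P'_i = P_i ⊕ C_i ⊕ C'_i.
P'[1]: 0b10100011 ⊕ 0b10111001 ⊕ 0b10001000 = 0b10010010.
P'[2]: 0b00110110 ⊕ 0b00101101 ⊕ 0b11111110 = 0b11100101.
P'[3]: 0b10001001 ⊕ 0b10010101 ⊕ 0b01110011 = 0b01101111.

P'[1] = 0b10010010, P'[2] = 0b11100101, P'[3] = 0b01101111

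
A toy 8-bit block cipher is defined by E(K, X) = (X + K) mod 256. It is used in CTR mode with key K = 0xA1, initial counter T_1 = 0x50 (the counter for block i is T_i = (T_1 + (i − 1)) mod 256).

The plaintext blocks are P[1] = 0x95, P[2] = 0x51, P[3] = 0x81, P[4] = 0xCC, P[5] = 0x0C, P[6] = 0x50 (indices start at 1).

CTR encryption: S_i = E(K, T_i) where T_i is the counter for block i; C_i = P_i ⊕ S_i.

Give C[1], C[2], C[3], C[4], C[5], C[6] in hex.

C[1] = 0x64, C[2] = 0xA3, C[3] = 0x72, C[4] = 0x38, C[5] = 0xF9, C[6] = 0xA6

C[1]: T = 0x50, S = E(K, T) = 0xF1; 0x95 ⊕ 0xF1 = 0x64.
C[2]: T = 0x51, S = E(K, T) = 0xF2; 0x51 ⊕ 0xF2 = 0xA3.
C[3]: T = 0x52, S = E(K, T) = 0xF3; 0x81 ⊕ 0xF3 = 0x72.
C[4]: T = 0x53, S = E(K, T) = 0xF4; 0xCC ⊕ 0xF4 = 0x38.
C[5]: T = 0x54, S = E(K, T) = 0xF5; 0x0C ⊕ 0xF5 = 0xF9.
C[6]: T = 0x55, S = E(K, T) = 0xF6; 0x50 ⊕ 0xF6 = 0xA6.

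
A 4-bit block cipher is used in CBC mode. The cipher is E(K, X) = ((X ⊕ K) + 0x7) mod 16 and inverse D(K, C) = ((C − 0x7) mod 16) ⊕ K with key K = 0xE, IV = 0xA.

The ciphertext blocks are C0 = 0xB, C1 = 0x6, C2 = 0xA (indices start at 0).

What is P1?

P1 = 0xA

CBC decryption: P_i = D(K, C_i) ⊕ C_{i−1}, with C_{−1} = IV.
P1: D(K, 0x6) = 0x1; 0x1 ⊕ 0xB = 0xA.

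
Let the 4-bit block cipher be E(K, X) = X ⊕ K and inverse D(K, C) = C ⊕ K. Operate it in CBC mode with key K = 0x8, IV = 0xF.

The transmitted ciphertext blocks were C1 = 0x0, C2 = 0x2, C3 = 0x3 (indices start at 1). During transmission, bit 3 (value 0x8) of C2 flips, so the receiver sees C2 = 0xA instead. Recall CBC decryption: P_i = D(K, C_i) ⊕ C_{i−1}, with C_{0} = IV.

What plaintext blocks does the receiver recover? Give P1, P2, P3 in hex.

P1 = 0x7, P2 = 0x2, P3 = 0x1

Only C2 changed, to 0xA. In CBC, a change in C_i garbles P_i and flips the same bit in P_{i+1}. Decrypting the received ciphertext:
P1: D(K, 0x0) = 0x8; 0x8 ⊕ 0xF = 0x7.
P2: D(K, 0xA) = 0x2; 0x2 ⊕ 0x0 = 0x2.
P3: D(K, 0x3) = 0xB; 0xB ⊕ 0xA = 0x1.
Blocks that differ from the original plaintext: P2, P3.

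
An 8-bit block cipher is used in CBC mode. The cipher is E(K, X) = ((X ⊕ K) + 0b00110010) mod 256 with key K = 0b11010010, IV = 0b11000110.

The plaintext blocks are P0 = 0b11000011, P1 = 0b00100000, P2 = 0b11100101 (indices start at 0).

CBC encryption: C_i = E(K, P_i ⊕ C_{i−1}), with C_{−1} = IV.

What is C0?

C0: P0 ⊕ 0b11000110 = 0b00000101; E(K, 0b00000101) = 0b00001001.

C0 = 0b00001001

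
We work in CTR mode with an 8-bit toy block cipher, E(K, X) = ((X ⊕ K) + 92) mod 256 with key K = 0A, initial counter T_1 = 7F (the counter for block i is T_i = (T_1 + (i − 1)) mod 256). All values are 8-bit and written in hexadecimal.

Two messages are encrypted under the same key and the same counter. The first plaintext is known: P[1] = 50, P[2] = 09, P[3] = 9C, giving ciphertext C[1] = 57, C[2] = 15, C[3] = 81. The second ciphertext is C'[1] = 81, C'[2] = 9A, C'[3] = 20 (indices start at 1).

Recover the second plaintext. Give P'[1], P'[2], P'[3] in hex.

In CTR with a reused counter, both messages share the same keystream S_i, so C_i ⊕ C'_i = P_i ⊕ P'_i and thus P'_i = P_i ⊕ C_i ⊕ C'_i.
P'[1]: 50 ⊕ 57 ⊕ 81 = 86.
P'[2]: 09 ⊕ 15 ⊕ 9A = 86.
P'[3]: 9C ⊕ 81 ⊕ 20 = 3D.

P'[1] = 86, P'[2] = 86, P'[3] = 3D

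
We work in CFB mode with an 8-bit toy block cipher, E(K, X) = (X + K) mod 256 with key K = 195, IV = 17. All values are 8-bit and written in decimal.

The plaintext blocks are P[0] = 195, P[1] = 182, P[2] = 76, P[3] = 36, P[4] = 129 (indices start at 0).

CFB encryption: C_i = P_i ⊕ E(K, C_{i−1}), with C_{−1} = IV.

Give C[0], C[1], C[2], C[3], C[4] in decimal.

C[0]: E(K, 17) = 212; 195 ⊕ 212 = 23.
C[1]: E(K, 23) = 218; 182 ⊕ 218 = 108.
C[2]: E(K, 108) = 47; 76 ⊕ 47 = 99.
C[3]: E(K, 99) = 38; 36 ⊕ 38 = 2.
C[4]: E(K, 2) = 197; 129 ⊕ 197 = 68.

C[0] = 23, C[1] = 108, C[2] = 99, C[3] = 2, C[4] = 68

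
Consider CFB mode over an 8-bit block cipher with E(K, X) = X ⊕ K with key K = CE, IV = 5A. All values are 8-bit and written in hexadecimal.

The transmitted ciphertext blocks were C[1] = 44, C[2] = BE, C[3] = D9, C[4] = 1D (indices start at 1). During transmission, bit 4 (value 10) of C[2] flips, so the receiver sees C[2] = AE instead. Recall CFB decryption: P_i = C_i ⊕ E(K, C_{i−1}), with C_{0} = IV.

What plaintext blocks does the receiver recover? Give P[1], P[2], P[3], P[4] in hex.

Only C[2] changed, to AE. In CFB, a change in C_i flips the same bit in P_i and garbles P_{i+1}. Decrypting the received ciphertext:
P[1]: E(K, 5A) = 94; 44 ⊕ 94 = D0.
P[2]: E(K, 44) = 8A; AE ⊕ 8A = 24.
P[3]: E(K, AE) = 60; D9 ⊕ 60 = B9.
P[4]: E(K, D9) = 17; 1D ⊕ 17 = 0A.
Blocks that differ from the original plaintext: P[2], P[3].

P[1] = D0, P[2] = 24, P[3] = B9, P[4] = 0A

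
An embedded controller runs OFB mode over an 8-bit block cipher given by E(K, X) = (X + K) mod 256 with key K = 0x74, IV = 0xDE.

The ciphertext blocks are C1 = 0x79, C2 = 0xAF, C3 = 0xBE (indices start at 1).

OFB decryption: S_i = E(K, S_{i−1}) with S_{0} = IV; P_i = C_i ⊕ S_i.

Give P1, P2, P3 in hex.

P1 = 0x2B, P2 = 0x69, P3 = 0x84

P1: S = E(K, 0xDE) = 0x52; 0x79 ⊕ 0x52 = 0x2B.
P2: S = E(K, 0x52) = 0xC6; 0xAF ⊕ 0xC6 = 0x69.
P3: S = E(K, 0xC6) = 0x3A; 0xBE ⊕ 0x3A = 0x84.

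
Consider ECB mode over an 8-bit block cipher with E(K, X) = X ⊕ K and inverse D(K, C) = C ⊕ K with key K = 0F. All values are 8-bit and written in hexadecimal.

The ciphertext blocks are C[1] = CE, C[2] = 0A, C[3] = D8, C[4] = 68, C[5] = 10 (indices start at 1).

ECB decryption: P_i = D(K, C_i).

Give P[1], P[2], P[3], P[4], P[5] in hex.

P[1] = C1, P[2] = 05, P[3] = D7, P[4] = 67, P[5] = 1F

P[1]: D(K, CE) = C1.
P[2]: D(K, 0A) = 05.
P[3]: D(K, D8) = D7.
P[4]: D(K, 68) = 67.
P[5]: D(K, 10) = 1F.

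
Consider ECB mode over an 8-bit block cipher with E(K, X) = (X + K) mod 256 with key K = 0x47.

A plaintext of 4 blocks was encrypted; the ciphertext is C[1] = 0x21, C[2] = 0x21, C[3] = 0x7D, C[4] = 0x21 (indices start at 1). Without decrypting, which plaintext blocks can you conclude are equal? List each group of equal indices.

ECB encrypts each block independently with the same key, so equal ciphertext blocks imply equal plaintext blocks.
C[1] = C[2] = C[4] = 0x21, so P[1] = P[2] = P[4].

P[1] = P[2] = P[4]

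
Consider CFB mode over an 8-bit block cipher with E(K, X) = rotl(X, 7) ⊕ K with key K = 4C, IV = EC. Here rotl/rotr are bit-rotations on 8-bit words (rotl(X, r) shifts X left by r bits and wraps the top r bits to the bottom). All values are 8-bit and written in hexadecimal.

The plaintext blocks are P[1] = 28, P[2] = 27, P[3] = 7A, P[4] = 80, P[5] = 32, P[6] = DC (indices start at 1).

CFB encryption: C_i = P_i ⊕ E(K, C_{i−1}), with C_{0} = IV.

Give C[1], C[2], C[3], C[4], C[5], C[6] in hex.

C[1]: E(K, EC) = 3A; 28 ⊕ 3A = 12.
C[2]: E(K, 12) = 45; 27 ⊕ 45 = 62.
C[3]: E(K, 62) = 7D; 7A ⊕ 7D = 07.
C[4]: E(K, 07) = CF; 80 ⊕ CF = 4F.
C[5]: E(K, 4F) = EB; 32 ⊕ EB = D9.
C[6]: E(K, D9) = A0; DC ⊕ A0 = 7C.

C[1] = 12, C[2] = 62, C[3] = 07, C[4] = 4F, C[5] = D9, C[6] = 7C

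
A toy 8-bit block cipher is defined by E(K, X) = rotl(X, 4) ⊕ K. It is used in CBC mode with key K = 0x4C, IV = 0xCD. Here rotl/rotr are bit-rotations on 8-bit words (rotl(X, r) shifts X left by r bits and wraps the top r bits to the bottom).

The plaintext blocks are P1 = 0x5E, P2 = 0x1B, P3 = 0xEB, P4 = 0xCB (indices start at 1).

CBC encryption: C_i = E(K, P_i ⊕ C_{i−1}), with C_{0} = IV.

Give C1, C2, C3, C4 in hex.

C1: P1 ⊕ 0xCD = 0x93; E(K, 0x93) = 0x75.
C2: P2 ⊕ 0x75 = 0x6E; E(K, 0x6E) = 0xAA.
C3: P3 ⊕ 0xAA = 0x41; E(K, 0x41) = 0x58.
C4: P4 ⊕ 0x58 = 0x93; E(K, 0x93) = 0x75.

C1 = 0x75, C2 = 0xAA, C3 = 0x58, C4 = 0x75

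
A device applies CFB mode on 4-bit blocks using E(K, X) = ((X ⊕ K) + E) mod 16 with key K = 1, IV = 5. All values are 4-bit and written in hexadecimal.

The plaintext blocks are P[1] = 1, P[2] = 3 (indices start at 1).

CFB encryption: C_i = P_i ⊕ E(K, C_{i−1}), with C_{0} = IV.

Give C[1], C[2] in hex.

C[1]: E(K, 5) = 2; 1 ⊕ 2 = 3.
C[2]: E(K, 3) = 0; 3 ⊕ 0 = 3.

C[1] = 3, C[2] = 3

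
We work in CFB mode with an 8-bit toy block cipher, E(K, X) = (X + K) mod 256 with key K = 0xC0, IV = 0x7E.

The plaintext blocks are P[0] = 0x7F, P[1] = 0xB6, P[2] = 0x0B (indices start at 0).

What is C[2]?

C[2] = 0x7C

CFB encryption: C_i = P_i ⊕ E(K, C_{i−1}), with C_{−1} = IV.
C[0]: E(K, 0x7E) = 0x3E; 0x7F ⊕ 0x3E = 0x41.
C[1]: E(K, 0x41) = 0x01; 0xB6 ⊕ 0x01 = 0xB7.
C[2]: E(K, 0xB7) = 0x77; 0x0B ⊕ 0x77 = 0x7C.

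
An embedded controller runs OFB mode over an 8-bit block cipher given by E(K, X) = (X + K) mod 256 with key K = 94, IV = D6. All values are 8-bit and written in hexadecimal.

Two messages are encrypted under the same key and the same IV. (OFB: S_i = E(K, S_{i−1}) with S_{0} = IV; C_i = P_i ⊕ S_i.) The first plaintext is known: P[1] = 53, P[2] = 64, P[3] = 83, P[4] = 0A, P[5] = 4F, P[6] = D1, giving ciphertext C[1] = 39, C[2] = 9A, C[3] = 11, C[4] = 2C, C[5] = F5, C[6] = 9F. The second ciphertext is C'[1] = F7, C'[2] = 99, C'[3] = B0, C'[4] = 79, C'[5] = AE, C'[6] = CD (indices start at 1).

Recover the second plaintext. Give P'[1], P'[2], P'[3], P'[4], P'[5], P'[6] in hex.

P'[1] = 9D, P'[2] = 67, P'[3] = 22, P'[4] = 5F, P'[5] = 14, P'[6] = 83

In OFB with a reused IV, both messages share the same keystream S_i, so C_i ⊕ C'_i = P_i ⊕ P'_i and thus P'_i = P_i ⊕ C_i ⊕ C'_i.
P'[1]: 53 ⊕ 39 ⊕ F7 = 9D.
P'[2]: 64 ⊕ 9A ⊕ 99 = 67.
P'[3]: 83 ⊕ 11 ⊕ B0 = 22.
P'[4]: 0A ⊕ 2C ⊕ 79 = 5F.
P'[5]: 4F ⊕ F5 ⊕ AE = 14.
P'[6]: D1 ⊕ 9F ⊕ CD = 83.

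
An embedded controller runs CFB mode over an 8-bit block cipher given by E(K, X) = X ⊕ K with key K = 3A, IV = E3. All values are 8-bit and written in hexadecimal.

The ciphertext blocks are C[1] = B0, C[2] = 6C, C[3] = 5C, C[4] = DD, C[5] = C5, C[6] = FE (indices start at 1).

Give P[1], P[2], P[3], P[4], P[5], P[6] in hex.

P[1] = 69, P[2] = E6, P[3] = 0A, P[4] = BB, P[5] = 22, P[6] = 01

CFB decryption: P_i = C_i ⊕ E(K, C_{i−1}), with C_{0} = IV.
P[1]: E(K, E3) = D9; B0 ⊕ D9 = 69.
P[2]: E(K, B0) = 8A; 6C ⊕ 8A = E6.
P[3]: E(K, 6C) = 56; 5C ⊕ 56 = 0A.
P[4]: E(K, 5C) = 66; DD ⊕ 66 = BB.
P[5]: E(K, DD) = E7; C5 ⊕ E7 = 22.
P[6]: E(K, C5) = FF; FE ⊕ FF = 01.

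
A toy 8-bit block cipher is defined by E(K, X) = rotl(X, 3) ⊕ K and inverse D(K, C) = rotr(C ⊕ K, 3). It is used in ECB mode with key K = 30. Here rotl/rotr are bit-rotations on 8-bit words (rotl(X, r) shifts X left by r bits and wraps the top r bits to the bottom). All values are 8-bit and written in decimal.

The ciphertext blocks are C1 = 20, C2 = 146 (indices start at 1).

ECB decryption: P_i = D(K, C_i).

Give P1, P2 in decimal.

P1 = 65, P2 = 145

P1: D(K, 20) = 65.
P2: D(K, 146) = 145.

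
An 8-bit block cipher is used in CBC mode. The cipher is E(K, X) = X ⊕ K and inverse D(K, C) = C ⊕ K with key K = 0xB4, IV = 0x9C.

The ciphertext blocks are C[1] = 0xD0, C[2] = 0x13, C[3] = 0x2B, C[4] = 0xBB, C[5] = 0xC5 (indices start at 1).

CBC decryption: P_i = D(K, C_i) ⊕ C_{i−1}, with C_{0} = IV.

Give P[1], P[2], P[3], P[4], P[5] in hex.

P[1] = 0xF8, P[2] = 0x77, P[3] = 0x8C, P[4] = 0x24, P[5] = 0xCA

P[1]: D(K, 0xD0) = 0x64; 0x64 ⊕ 0x9C = 0xF8.
P[2]: D(K, 0x13) = 0xA7; 0xA7 ⊕ 0xD0 = 0x77.
P[3]: D(K, 0x2B) = 0x9F; 0x9F ⊕ 0x13 = 0x8C.
P[4]: D(K, 0xBB) = 0x0F; 0x0F ⊕ 0x2B = 0x24.
P[5]: D(K, 0xC5) = 0x71; 0x71 ⊕ 0xBB = 0xCA.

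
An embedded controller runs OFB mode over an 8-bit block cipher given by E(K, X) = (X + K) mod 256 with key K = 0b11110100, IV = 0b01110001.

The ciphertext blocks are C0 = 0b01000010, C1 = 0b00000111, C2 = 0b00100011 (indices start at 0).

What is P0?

OFB decryption: S_i = E(K, S_{i−1}) with S_{−1} = IV; P_i = C_i ⊕ S_i.
P0: S = E(K, 0b01110001) = 0b01100101; 0b01000010 ⊕ 0b01100101 = 0b00100111.

P0 = 0b00100111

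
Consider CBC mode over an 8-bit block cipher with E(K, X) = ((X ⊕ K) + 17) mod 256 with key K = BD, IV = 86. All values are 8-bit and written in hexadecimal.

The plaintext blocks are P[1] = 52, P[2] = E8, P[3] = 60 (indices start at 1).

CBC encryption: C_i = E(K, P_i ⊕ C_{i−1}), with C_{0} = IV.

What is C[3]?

C[1]: P[1] ⊕ 86 = D4; E(K, D4) = 80.
C[2]: P[2] ⊕ 80 = 68; E(K, 68) = EC.
C[3]: P[3] ⊕ EC = 8C; E(K, 8C) = 48.

C[3] = 48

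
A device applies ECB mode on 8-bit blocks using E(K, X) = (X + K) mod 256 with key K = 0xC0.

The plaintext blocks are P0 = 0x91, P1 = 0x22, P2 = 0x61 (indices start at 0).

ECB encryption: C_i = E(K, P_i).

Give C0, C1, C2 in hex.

C0: E(K, 0x91) = 0x51.
C1: E(K, 0x22) = 0xE2.
C2: E(K, 0x61) = 0x21.

C0 = 0x51, C1 = 0xE2, C2 = 0x21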